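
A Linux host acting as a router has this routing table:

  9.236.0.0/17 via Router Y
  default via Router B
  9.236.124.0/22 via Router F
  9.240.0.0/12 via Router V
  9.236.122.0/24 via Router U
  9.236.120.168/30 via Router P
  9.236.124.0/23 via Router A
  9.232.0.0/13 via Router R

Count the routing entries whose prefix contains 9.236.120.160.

Prefixes containing 9.236.120.160:
  0.0.0.0/0 (default, matches everything)
  9.232.0.0/13 (9.232.0.0 - 9.239.255.255)
  9.236.0.0/17 (9.236.0.0 - 9.236.127.255)
Total matching entries: 3.

3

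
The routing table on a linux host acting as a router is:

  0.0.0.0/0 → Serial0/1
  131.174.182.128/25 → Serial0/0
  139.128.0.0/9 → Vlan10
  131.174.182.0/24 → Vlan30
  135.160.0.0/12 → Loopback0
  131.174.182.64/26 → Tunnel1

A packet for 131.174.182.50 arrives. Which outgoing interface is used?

Vlan30

Routes whose prefix contains 131.174.182.50:
  0.0.0.0/0 (default, matches everything) -> Serial0/1
  131.174.182.0/24 (131.174.182.0 - 131.174.182.255) -> Vlan30
More-specific entries that do NOT match:
  131.174.182.64/26 (131.174.182.64 - 131.174.182.127) does not contain 131.174.182.50
  131.174.182.128/25 (131.174.182.128 - 131.174.182.255) does not contain 131.174.182.50
Longest matching prefix is /24 -> interface Vlan30.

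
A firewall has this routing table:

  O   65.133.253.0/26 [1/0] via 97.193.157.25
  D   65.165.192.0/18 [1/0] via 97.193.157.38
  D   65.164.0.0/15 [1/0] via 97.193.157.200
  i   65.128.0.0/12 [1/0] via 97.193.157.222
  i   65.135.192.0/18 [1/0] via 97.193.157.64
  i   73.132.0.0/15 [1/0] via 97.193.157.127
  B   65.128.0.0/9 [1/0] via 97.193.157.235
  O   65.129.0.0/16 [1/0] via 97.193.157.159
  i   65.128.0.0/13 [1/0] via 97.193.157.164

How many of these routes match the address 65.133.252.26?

Prefixes containing 65.133.252.26:
  65.128.0.0/9 (65.128.0.0 - 65.255.255.255)
  65.128.0.0/12 (65.128.0.0 - 65.143.255.255)
  65.128.0.0/13 (65.128.0.0 - 65.135.255.255)
Total matching entries: 3.

3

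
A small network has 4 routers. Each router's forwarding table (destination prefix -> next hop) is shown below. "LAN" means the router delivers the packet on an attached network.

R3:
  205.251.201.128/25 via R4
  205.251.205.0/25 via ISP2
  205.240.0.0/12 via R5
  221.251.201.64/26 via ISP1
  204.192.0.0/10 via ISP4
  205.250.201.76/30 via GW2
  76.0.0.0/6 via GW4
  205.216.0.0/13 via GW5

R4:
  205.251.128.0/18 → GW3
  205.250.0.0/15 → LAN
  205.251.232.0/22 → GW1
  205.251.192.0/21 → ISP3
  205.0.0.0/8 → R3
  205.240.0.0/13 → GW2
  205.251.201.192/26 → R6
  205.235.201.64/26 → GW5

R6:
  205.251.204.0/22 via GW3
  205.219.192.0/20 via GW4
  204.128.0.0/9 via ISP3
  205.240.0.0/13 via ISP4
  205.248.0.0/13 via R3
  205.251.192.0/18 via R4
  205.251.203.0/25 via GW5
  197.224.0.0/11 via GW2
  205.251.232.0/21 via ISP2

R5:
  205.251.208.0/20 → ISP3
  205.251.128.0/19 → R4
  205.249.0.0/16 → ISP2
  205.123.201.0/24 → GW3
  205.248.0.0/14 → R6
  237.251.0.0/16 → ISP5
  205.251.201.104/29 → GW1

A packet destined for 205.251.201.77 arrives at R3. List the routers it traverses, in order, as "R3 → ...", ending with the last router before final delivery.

R3 → R5 → R6 → R4

At R3: longest match for 205.251.201.77 is 205.240.0.0/12 -> R5
At R5: longest match for 205.251.201.77 is 205.248.0.0/14 -> R6
At R6: longest match for 205.251.201.77 is 205.251.192.0/18 -> R4
At R4: longest match for 205.251.201.77 is 205.250.0.0/15 -> LAN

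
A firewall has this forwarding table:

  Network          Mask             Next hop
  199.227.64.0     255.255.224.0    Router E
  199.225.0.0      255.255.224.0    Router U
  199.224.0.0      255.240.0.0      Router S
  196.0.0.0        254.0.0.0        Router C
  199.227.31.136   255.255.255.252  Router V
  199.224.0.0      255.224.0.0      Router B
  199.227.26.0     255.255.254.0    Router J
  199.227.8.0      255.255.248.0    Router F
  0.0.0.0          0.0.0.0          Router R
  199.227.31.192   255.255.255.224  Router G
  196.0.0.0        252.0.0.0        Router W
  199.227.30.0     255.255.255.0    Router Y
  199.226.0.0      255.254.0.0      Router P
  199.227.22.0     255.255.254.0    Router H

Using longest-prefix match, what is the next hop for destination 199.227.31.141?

Routes whose prefix contains 199.227.31.141:
  0.0.0.0/0 (default, matches everything) -> Router R
  196.0.0.0/6 (196.0.0.0 - 199.255.255.255) -> Router W
  199.224.0.0/11 (199.224.0.0 - 199.255.255.255) -> Router B
  199.224.0.0/12 (199.224.0.0 - 199.239.255.255) -> Router S
  199.226.0.0/15 (199.226.0.0 - 199.227.255.255) -> Router P
More-specific entries that do NOT match:
  199.227.31.136/30 (199.227.31.136 - 199.227.31.139) does not contain 199.227.31.141
  199.227.31.192/27 (199.227.31.192 - 199.227.31.223) does not contain 199.227.31.141
  199.227.30.0/24 (199.227.30.0 - 199.227.30.255) does not contain 199.227.31.141
  199.227.26.0/23 (199.227.26.0 - 199.227.27.255) does not contain 199.227.31.141
  199.227.22.0/23 (199.227.22.0 - 199.227.23.255) does not contain 199.227.31.141
  199.227.8.0/21 (199.227.8.0 - 199.227.15.255) does not contain 199.227.31.141
  199.227.64.0/19 (199.227.64.0 - 199.227.95.255) does not contain 199.227.31.141
  199.225.0.0/19 (199.225.0.0 - 199.225.31.255) does not contain 199.227.31.141
Longest matching prefix is /15 -> next hop Router P.

Router P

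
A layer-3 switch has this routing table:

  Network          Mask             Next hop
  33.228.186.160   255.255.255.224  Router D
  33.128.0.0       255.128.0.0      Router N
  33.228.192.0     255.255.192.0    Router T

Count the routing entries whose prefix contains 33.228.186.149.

1

Prefixes containing 33.228.186.149:
  33.128.0.0/9 (33.128.0.0 - 33.255.255.255)
Total matching entries: 1.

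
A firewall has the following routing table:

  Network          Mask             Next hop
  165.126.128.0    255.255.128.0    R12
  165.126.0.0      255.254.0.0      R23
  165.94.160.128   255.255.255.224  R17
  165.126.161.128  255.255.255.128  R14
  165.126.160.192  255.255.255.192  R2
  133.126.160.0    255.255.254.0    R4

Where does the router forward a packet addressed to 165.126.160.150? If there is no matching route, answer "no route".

Routes whose prefix contains 165.126.160.150:
  165.126.0.0/15 (165.126.0.0 - 165.127.255.255) -> R23
  165.126.128.0/17 (165.126.128.0 - 165.126.255.255) -> R12
More-specific entries that do NOT match:
  165.94.160.128/27 (165.94.160.128 - 165.94.160.159) does not contain 165.126.160.150
  165.126.160.192/26 (165.126.160.192 - 165.126.160.255) does not contain 165.126.160.150
  165.126.161.128/25 (165.126.161.128 - 165.126.161.255) does not contain 165.126.160.150
  133.126.160.0/23 (133.126.160.0 - 133.126.161.255) does not contain 165.126.160.150
Longest matching prefix is /17 -> next hop R12.

R12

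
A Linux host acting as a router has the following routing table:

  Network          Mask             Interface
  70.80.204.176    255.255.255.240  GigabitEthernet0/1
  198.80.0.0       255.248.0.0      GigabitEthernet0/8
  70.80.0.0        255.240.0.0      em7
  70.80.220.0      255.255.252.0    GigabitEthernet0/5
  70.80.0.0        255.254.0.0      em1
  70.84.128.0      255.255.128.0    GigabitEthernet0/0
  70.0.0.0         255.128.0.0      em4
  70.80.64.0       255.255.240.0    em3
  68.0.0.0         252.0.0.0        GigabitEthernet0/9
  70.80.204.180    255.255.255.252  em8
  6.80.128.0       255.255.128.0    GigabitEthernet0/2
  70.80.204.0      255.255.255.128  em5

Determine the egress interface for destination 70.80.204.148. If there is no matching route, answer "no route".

Routes whose prefix contains 70.80.204.148:
  68.0.0.0/6 (68.0.0.0 - 71.255.255.255) -> GigabitEthernet0/9
  70.0.0.0/9 (70.0.0.0 - 70.127.255.255) -> em4
  70.80.0.0/12 (70.80.0.0 - 70.95.255.255) -> em7
  70.80.0.0/15 (70.80.0.0 - 70.81.255.255) -> em1
More-specific entries that do NOT match:
  70.80.204.180/30 (70.80.204.180 - 70.80.204.183) does not contain 70.80.204.148
  70.80.204.176/28 (70.80.204.176 - 70.80.204.191) does not contain 70.80.204.148
  70.80.204.0/25 (70.80.204.0 - 70.80.204.127) does not contain 70.80.204.148
  70.80.220.0/22 (70.80.220.0 - 70.80.223.255) does not contain 70.80.204.148
  70.80.64.0/20 (70.80.64.0 - 70.80.79.255) does not contain 70.80.204.148
  70.84.128.0/17 (70.84.128.0 - 70.84.255.255) does not contain 70.80.204.148
  6.80.128.0/17 (6.80.128.0 - 6.80.255.255) does not contain 70.80.204.148
Longest matching prefix is /15 -> interface em1.

em1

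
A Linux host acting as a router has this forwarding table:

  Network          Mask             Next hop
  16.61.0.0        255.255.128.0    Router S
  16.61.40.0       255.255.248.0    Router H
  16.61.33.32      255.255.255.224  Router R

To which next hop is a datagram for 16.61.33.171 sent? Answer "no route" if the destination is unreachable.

Router S

Routes whose prefix contains 16.61.33.171:
  16.61.0.0/17 (16.61.0.0 - 16.61.127.255) -> Router S
More-specific entries that do NOT match:
  16.61.33.32/27 (16.61.33.32 - 16.61.33.63) does not contain 16.61.33.171
  16.61.40.0/21 (16.61.40.0 - 16.61.47.255) does not contain 16.61.33.171
Longest matching prefix is /17 -> next hop Router S.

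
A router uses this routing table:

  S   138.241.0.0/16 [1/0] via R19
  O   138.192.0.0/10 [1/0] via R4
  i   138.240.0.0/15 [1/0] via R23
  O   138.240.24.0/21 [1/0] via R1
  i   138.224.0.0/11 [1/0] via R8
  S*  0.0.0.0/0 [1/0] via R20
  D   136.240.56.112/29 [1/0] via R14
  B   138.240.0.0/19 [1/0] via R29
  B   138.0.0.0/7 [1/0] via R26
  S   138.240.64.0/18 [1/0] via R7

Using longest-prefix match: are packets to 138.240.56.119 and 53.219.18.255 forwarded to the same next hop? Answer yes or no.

138.240.56.119: longest match 138.240.0.0/15 -> R23
53.219.18.255: longest match 0.0.0.0/0 -> R20

no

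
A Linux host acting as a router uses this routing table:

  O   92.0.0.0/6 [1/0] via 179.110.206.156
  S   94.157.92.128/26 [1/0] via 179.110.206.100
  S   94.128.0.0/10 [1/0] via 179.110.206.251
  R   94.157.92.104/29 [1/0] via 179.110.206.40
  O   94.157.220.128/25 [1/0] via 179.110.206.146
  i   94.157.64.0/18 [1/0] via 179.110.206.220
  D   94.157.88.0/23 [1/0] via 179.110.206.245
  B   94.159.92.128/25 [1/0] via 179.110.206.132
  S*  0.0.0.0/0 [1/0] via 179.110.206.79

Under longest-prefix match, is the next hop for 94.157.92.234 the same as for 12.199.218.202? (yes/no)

94.157.92.234: longest match 94.157.64.0/18 -> 179.110.206.220
12.199.218.202: longest match 0.0.0.0/0 -> 179.110.206.79

no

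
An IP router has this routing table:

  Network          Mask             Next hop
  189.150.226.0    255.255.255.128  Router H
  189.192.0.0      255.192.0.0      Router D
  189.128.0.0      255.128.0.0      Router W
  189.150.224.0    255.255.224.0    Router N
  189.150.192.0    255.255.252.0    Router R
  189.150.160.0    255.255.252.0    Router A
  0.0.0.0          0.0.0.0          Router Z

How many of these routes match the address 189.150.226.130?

3

Prefixes containing 189.150.226.130:
  0.0.0.0/0 (default, matches everything)
  189.128.0.0/9 (189.128.0.0 - 189.255.255.255)
  189.150.224.0/19 (189.150.224.0 - 189.150.255.255)
Total matching entries: 3.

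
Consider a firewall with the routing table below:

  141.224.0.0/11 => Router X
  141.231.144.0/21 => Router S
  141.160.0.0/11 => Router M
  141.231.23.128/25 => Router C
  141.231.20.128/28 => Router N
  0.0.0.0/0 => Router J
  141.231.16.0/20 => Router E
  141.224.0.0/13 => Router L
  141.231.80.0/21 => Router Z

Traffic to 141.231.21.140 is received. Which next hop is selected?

Routes whose prefix contains 141.231.21.140:
  0.0.0.0/0 (default, matches everything) -> Router J
  141.224.0.0/11 (141.224.0.0 - 141.255.255.255) -> Router X
  141.224.0.0/13 (141.224.0.0 - 141.231.255.255) -> Router L
  141.231.16.0/20 (141.231.16.0 - 141.231.31.255) -> Router E
More-specific entries that do NOT match:
  141.231.20.128/28 (141.231.20.128 - 141.231.20.143) does not contain 141.231.21.140
  141.231.23.128/25 (141.231.23.128 - 141.231.23.255) does not contain 141.231.21.140
  141.231.144.0/21 (141.231.144.0 - 141.231.151.255) does not contain 141.231.21.140
  141.231.80.0/21 (141.231.80.0 - 141.231.87.255) does not contain 141.231.21.140
Longest matching prefix is /20 -> next hop Router E.

Router E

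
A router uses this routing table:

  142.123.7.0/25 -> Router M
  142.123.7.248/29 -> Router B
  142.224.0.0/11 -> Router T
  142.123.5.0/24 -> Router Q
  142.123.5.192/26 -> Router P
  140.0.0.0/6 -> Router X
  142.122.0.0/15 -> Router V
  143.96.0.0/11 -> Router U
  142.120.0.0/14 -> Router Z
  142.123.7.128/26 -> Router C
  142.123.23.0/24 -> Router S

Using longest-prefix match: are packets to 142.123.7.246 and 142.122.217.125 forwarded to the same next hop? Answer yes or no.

yes

142.123.7.246: longest match 142.122.0.0/15 -> Router V
142.122.217.125: longest match 142.122.0.0/15 -> Router V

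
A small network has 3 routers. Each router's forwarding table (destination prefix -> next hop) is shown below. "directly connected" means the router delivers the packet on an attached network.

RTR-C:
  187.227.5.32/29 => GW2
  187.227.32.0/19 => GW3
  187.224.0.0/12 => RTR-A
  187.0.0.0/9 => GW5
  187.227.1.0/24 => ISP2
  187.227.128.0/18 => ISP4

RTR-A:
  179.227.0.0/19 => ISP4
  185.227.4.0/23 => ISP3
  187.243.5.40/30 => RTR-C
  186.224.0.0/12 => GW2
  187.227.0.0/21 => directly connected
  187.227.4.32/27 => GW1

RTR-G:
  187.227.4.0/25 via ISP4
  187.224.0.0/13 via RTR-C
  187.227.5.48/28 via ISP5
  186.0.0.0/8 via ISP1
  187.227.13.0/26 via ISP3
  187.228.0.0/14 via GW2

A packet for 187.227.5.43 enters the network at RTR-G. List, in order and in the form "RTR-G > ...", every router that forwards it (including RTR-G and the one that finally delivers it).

RTR-G > RTR-C > RTR-A

At RTR-G: longest match for 187.227.5.43 is 187.224.0.0/13 -> RTR-C
At RTR-C: longest match for 187.227.5.43 is 187.224.0.0/12 -> RTR-A
At RTR-A: longest match for 187.227.5.43 is 187.227.0.0/21 -> directly connected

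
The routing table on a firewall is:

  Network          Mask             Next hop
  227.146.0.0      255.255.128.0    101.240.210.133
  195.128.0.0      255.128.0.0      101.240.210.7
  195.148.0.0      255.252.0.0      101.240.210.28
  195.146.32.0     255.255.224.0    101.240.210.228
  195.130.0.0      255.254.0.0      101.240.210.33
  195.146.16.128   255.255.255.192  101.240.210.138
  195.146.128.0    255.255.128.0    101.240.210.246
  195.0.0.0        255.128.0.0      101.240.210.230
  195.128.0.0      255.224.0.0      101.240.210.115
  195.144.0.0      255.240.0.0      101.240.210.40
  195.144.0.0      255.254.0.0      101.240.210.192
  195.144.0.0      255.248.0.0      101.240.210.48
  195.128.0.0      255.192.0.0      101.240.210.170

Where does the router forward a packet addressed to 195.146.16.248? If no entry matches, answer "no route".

101.240.210.48

Routes whose prefix contains 195.146.16.248:
  195.128.0.0/9 (195.128.0.0 - 195.255.255.255) -> 101.240.210.7
  195.128.0.0/10 (195.128.0.0 - 195.191.255.255) -> 101.240.210.170
  195.128.0.0/11 (195.128.0.0 - 195.159.255.255) -> 101.240.210.115
  195.144.0.0/12 (195.144.0.0 - 195.159.255.255) -> 101.240.210.40
  195.144.0.0/13 (195.144.0.0 - 195.151.255.255) -> 101.240.210.48
More-specific entries that do NOT match:
  195.146.16.128/26 (195.146.16.128 - 195.146.16.191) does not contain 195.146.16.248
  195.146.32.0/19 (195.146.32.0 - 195.146.63.255) does not contain 195.146.16.248
  227.146.0.0/17 (227.146.0.0 - 227.146.127.255) does not contain 195.146.16.248
  195.146.128.0/17 (195.146.128.0 - 195.146.255.255) does not contain 195.146.16.248
  195.130.0.0/15 (195.130.0.0 - 195.131.255.255) does not contain 195.146.16.248
  195.144.0.0/15 (195.144.0.0 - 195.145.255.255) does not contain 195.146.16.248
  195.148.0.0/14 (195.148.0.0 - 195.151.255.255) does not contain 195.146.16.248
Longest matching prefix is /13 -> next hop 101.240.210.48.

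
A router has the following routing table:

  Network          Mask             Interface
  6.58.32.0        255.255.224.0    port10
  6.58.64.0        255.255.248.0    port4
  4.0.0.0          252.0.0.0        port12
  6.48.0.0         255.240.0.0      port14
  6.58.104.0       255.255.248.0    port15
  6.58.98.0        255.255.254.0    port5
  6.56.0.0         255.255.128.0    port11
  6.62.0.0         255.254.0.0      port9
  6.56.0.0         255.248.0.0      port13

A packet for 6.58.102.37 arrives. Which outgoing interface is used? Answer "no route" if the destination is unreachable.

Routes whose prefix contains 6.58.102.37:
  4.0.0.0/6 (4.0.0.0 - 7.255.255.255) -> port12
  6.48.0.0/12 (6.48.0.0 - 6.63.255.255) -> port14
  6.56.0.0/13 (6.56.0.0 - 6.63.255.255) -> port13
More-specific entries that do NOT match:
  6.58.98.0/23 (6.58.98.0 - 6.58.99.255) does not contain 6.58.102.37
  6.58.64.0/21 (6.58.64.0 - 6.58.71.255) does not contain 6.58.102.37
  6.58.104.0/21 (6.58.104.0 - 6.58.111.255) does not contain 6.58.102.37
  6.58.32.0/19 (6.58.32.0 - 6.58.63.255) does not contain 6.58.102.37
  6.56.0.0/17 (6.56.0.0 - 6.56.127.255) does not contain 6.58.102.37
  6.62.0.0/15 (6.62.0.0 - 6.63.255.255) does not contain 6.58.102.37
Longest matching prefix is /13 -> interface port13.

port13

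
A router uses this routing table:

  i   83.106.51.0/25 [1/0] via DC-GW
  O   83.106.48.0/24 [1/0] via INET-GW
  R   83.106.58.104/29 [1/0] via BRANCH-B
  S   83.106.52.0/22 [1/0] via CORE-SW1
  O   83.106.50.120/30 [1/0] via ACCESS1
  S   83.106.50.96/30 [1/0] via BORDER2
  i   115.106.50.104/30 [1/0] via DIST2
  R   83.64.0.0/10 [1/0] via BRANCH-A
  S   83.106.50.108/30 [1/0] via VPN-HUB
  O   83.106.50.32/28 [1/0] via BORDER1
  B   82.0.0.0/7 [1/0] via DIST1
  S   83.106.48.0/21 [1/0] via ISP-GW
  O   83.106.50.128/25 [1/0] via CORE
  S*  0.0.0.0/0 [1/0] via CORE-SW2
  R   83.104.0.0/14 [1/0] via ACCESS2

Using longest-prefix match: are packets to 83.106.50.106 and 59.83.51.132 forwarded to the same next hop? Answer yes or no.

no

83.106.50.106: longest match 83.106.48.0/21 -> ISP-GW
59.83.51.132: longest match 0.0.0.0/0 -> CORE-SW2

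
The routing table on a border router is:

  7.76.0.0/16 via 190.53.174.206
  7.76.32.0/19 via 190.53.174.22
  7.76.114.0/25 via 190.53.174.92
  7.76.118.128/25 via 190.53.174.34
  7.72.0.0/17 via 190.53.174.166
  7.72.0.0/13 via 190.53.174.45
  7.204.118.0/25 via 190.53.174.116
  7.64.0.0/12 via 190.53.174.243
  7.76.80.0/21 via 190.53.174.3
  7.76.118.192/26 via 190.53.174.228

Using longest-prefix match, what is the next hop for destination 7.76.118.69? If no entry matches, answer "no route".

Routes whose prefix contains 7.76.118.69:
  7.64.0.0/12 (7.64.0.0 - 7.79.255.255) -> 190.53.174.243
  7.72.0.0/13 (7.72.0.0 - 7.79.255.255) -> 190.53.174.45
  7.76.0.0/16 (7.76.0.0 - 7.76.255.255) -> 190.53.174.206
More-specific entries that do NOT match:
  7.76.118.192/26 (7.76.118.192 - 7.76.118.255) does not contain 7.76.118.69
  7.76.114.0/25 (7.76.114.0 - 7.76.114.127) does not contain 7.76.118.69
  7.76.118.128/25 (7.76.118.128 - 7.76.118.255) does not contain 7.76.118.69
  7.204.118.0/25 (7.204.118.0 - 7.204.118.127) does not contain 7.76.118.69
  7.76.80.0/21 (7.76.80.0 - 7.76.87.255) does not contain 7.76.118.69
  7.76.32.0/19 (7.76.32.0 - 7.76.63.255) does not contain 7.76.118.69
  7.72.0.0/17 (7.72.0.0 - 7.72.127.255) does not contain 7.76.118.69
Longest matching prefix is /16 -> next hop 190.53.174.206.

190.53.174.206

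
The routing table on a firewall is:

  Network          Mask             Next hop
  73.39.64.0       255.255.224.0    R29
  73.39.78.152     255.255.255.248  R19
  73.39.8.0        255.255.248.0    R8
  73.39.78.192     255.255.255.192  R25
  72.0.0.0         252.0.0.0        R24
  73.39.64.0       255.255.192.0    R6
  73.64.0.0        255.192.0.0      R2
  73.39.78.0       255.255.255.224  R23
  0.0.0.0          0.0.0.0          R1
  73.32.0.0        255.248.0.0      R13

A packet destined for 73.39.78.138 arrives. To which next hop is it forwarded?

Routes whose prefix contains 73.39.78.138:
  0.0.0.0/0 (default, matches everything) -> R1
  72.0.0.0/6 (72.0.0.0 - 75.255.255.255) -> R24
  73.32.0.0/13 (73.32.0.0 - 73.39.255.255) -> R13
  73.39.64.0/18 (73.39.64.0 - 73.39.127.255) -> R6
  73.39.64.0/19 (73.39.64.0 - 73.39.95.255) -> R29
More-specific entries that do NOT match:
  73.39.78.152/29 (73.39.78.152 - 73.39.78.159) does not contain 73.39.78.138
  73.39.78.0/27 (73.39.78.0 - 73.39.78.31) does not contain 73.39.78.138
  73.39.78.192/26 (73.39.78.192 - 73.39.78.255) does not contain 73.39.78.138
  73.39.8.0/21 (73.39.8.0 - 73.39.15.255) does not contain 73.39.78.138
Longest matching prefix is /19 -> next hop R29.

R29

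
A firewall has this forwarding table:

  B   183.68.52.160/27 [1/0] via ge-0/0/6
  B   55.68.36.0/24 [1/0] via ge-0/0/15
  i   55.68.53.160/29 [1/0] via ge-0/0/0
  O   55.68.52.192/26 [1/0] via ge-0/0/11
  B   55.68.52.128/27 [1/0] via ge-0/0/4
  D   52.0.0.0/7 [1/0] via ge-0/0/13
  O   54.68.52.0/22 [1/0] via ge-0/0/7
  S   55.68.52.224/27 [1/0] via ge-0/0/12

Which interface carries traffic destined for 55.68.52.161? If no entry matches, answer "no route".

No entry's prefix contains 55.68.52.161; there is no default route.

no route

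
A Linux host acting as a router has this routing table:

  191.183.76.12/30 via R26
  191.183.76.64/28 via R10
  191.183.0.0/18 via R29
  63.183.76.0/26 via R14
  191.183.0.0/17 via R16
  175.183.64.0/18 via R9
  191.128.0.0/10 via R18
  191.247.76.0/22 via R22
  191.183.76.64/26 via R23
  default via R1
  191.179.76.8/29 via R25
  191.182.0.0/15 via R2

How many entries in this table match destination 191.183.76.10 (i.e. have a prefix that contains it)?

Prefixes containing 191.183.76.10:
  0.0.0.0/0 (default, matches everything)
  191.128.0.0/10 (191.128.0.0 - 191.191.255.255)
  191.182.0.0/15 (191.182.0.0 - 191.183.255.255)
  191.183.0.0/17 (191.183.0.0 - 191.183.127.255)
Total matching entries: 4.

4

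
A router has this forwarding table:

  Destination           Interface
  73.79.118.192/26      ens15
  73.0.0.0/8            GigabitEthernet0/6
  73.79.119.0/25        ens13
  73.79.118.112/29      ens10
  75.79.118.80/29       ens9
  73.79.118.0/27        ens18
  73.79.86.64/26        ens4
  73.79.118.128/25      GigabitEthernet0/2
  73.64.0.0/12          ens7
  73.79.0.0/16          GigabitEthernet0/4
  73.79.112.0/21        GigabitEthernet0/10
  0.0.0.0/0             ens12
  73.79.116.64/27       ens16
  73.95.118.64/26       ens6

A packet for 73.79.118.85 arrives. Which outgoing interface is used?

Routes whose prefix contains 73.79.118.85:
  0.0.0.0/0 (default, matches everything) -> ens12
  73.0.0.0/8 (73.0.0.0 - 73.255.255.255) -> GigabitEthernet0/6
  73.64.0.0/12 (73.64.0.0 - 73.79.255.255) -> ens7
  73.79.0.0/16 (73.79.0.0 - 73.79.255.255) -> GigabitEthernet0/4
  73.79.112.0/21 (73.79.112.0 - 73.79.119.255) -> GigabitEthernet0/10
More-specific entries that do NOT match:
  73.79.118.112/29 (73.79.118.112 - 73.79.118.119) does not contain 73.79.118.85
  75.79.118.80/29 (75.79.118.80 - 75.79.118.87) does not contain 73.79.118.85
  73.79.118.0/27 (73.79.118.0 - 73.79.118.31) does not contain 73.79.118.85
  73.79.116.64/27 (73.79.116.64 - 73.79.116.95) does not contain 73.79.118.85
  73.79.118.192/26 (73.79.118.192 - 73.79.118.255) does not contain 73.79.118.85
  73.79.86.64/26 (73.79.86.64 - 73.79.86.127) does not contain 73.79.118.85
  73.95.118.64/26 (73.95.118.64 - 73.95.118.127) does not contain 73.79.118.85
  73.79.119.0/25 (73.79.119.0 - 73.79.119.127) does not contain 73.79.118.85
  73.79.118.128/25 (73.79.118.128 - 73.79.118.255) does not contain 73.79.118.85
Longest matching prefix is /21 -> interface GigabitEthernet0/10.

GigabitEthernet0/10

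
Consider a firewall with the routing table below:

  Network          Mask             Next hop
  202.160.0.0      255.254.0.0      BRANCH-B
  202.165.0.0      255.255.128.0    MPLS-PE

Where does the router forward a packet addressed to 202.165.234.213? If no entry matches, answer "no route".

no route

No entry's prefix contains 202.165.234.213; there is no default route.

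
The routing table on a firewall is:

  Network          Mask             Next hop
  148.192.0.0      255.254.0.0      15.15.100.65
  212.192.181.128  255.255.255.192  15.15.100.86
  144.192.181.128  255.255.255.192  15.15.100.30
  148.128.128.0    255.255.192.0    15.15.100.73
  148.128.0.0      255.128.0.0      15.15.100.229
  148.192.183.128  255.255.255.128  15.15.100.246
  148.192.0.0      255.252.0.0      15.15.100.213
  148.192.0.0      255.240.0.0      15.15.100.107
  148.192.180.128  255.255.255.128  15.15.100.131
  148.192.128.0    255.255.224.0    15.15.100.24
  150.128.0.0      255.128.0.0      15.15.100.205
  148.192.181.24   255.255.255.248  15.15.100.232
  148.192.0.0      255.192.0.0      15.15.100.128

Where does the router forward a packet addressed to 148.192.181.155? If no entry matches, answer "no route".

15.15.100.65

Routes whose prefix contains 148.192.181.155:
  148.128.0.0/9 (148.128.0.0 - 148.255.255.255) -> 15.15.100.229
  148.192.0.0/10 (148.192.0.0 - 148.255.255.255) -> 15.15.100.128
  148.192.0.0/12 (148.192.0.0 - 148.207.255.255) -> 15.15.100.107
  148.192.0.0/14 (148.192.0.0 - 148.195.255.255) -> 15.15.100.213
  148.192.0.0/15 (148.192.0.0 - 148.193.255.255) -> 15.15.100.65
More-specific entries that do NOT match:
  148.192.181.24/29 (148.192.181.24 - 148.192.181.31) does not contain 148.192.181.155
  212.192.181.128/26 (212.192.181.128 - 212.192.181.191) does not contain 148.192.181.155
  144.192.181.128/26 (144.192.181.128 - 144.192.181.191) does not contain 148.192.181.155
  148.192.183.128/25 (148.192.183.128 - 148.192.183.255) does not contain 148.192.181.155
  148.192.180.128/25 (148.192.180.128 - 148.192.180.255) does not contain 148.192.181.155
  148.192.128.0/19 (148.192.128.0 - 148.192.159.255) does not contain 148.192.181.155
  148.128.128.0/18 (148.128.128.0 - 148.128.191.255) does not contain 148.192.181.155
Longest matching prefix is /15 -> next hop 15.15.100.65.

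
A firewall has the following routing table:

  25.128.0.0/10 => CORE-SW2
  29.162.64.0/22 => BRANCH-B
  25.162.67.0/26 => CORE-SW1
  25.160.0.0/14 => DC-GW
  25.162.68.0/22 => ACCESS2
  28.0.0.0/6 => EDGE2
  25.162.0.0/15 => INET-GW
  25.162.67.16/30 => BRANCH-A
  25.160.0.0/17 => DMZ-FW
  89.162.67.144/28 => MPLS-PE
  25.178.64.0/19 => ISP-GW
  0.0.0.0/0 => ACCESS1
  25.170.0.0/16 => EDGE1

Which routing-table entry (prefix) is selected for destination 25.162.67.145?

25.162.0.0/15

Entries matching 25.162.67.145:
  0.0.0.0/0 (default, matches everything)
  25.128.0.0/10 (25.128.0.0 - 25.191.255.255)
  25.160.0.0/14 (25.160.0.0 - 25.163.255.255)
  25.162.0.0/15 (25.162.0.0 - 25.163.255.255)
Most specific is 25.162.0.0/15.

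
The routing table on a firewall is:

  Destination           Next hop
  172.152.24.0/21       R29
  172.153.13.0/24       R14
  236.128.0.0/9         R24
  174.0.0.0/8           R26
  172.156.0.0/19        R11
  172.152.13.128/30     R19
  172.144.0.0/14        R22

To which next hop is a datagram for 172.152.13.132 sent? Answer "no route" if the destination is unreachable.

No entry's prefix contains 172.152.13.132; there is no default route.

no route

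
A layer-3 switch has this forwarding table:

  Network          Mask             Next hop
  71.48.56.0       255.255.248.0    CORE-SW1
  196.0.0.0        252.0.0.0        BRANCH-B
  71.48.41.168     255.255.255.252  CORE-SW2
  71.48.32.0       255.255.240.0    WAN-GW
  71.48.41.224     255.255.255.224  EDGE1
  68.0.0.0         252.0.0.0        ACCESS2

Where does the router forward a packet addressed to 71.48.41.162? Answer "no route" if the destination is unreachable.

Routes whose prefix contains 71.48.41.162:
  68.0.0.0/6 (68.0.0.0 - 71.255.255.255) -> ACCESS2
  71.48.32.0/20 (71.48.32.0 - 71.48.47.255) -> WAN-GW
More-specific entries that do NOT match:
  71.48.41.168/30 (71.48.41.168 - 71.48.41.171) does not contain 71.48.41.162
  71.48.41.224/27 (71.48.41.224 - 71.48.41.255) does not contain 71.48.41.162
  71.48.56.0/21 (71.48.56.0 - 71.48.63.255) does not contain 71.48.41.162
Longest matching prefix is /20 -> next hop WAN-GW.

WAN-GW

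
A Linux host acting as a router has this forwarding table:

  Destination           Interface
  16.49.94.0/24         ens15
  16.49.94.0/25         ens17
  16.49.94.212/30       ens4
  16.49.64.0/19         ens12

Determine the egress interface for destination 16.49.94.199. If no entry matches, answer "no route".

Routes whose prefix contains 16.49.94.199:
  16.49.64.0/19 (16.49.64.0 - 16.49.95.255) -> ens12
  16.49.94.0/24 (16.49.94.0 - 16.49.94.255) -> ens15
More-specific entries that do NOT match:
  16.49.94.212/30 (16.49.94.212 - 16.49.94.215) does not contain 16.49.94.199
  16.49.94.0/25 (16.49.94.0 - 16.49.94.127) does not contain 16.49.94.199
Longest matching prefix is /24 -> interface ens15.

ens15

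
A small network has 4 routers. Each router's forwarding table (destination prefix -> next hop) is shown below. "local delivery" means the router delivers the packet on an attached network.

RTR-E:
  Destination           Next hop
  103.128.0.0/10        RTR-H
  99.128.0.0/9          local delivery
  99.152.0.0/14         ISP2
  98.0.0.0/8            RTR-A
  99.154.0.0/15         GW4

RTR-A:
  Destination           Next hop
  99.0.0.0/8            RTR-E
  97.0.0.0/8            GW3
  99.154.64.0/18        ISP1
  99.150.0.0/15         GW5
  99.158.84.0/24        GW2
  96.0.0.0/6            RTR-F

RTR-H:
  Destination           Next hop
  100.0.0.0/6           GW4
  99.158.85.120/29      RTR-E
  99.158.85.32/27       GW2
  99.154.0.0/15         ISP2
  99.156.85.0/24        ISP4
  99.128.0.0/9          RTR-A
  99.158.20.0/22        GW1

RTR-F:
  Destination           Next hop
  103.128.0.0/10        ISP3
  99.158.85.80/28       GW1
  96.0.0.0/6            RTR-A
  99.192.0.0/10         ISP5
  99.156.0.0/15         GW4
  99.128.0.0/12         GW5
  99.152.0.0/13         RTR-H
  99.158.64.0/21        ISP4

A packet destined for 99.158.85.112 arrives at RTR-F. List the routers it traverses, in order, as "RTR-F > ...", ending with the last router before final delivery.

RTR-F > RTR-H > RTR-A > RTR-E

At RTR-F: longest match for 99.158.85.112 is 99.152.0.0/13 -> RTR-H
At RTR-H: longest match for 99.158.85.112 is 99.128.0.0/9 -> RTR-A
At RTR-A: longest match for 99.158.85.112 is 99.0.0.0/8 -> RTR-E
At RTR-E: longest match for 99.158.85.112 is 99.128.0.0/9 -> local delivery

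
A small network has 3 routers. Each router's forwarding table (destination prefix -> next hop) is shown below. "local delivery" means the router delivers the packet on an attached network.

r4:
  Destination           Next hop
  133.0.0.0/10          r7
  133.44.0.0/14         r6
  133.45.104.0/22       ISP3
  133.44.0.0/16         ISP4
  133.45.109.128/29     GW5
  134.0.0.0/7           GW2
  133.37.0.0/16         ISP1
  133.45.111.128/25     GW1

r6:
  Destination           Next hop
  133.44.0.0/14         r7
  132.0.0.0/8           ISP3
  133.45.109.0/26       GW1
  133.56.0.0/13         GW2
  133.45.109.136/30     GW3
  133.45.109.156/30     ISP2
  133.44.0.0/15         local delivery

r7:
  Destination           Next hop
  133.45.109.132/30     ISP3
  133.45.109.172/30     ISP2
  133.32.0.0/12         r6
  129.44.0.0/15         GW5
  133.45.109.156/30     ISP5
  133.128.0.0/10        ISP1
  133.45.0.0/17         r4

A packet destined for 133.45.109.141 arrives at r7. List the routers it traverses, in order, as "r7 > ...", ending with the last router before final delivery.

r7 > r4 > r6

At r7: longest match for 133.45.109.141 is 133.45.0.0/17 -> r4
At r4: longest match for 133.45.109.141 is 133.44.0.0/14 -> r6
At r6: longest match for 133.45.109.141 is 133.44.0.0/15 -> local delivery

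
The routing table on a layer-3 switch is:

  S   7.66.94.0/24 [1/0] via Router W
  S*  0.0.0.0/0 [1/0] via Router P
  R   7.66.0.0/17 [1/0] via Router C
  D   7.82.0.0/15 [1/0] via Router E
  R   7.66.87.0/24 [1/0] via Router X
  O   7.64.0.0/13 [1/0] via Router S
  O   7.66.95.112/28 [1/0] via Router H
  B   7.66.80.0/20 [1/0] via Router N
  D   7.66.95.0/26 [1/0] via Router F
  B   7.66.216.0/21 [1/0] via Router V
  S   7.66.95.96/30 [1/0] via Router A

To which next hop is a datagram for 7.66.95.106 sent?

Router N

Routes whose prefix contains 7.66.95.106:
  0.0.0.0/0 (default, matches everything) -> Router P
  7.64.0.0/13 (7.64.0.0 - 7.71.255.255) -> Router S
  7.66.0.0/17 (7.66.0.0 - 7.66.127.255) -> Router C
  7.66.80.0/20 (7.66.80.0 - 7.66.95.255) -> Router N
More-specific entries that do NOT match:
  7.66.95.96/30 (7.66.95.96 - 7.66.95.99) does not contain 7.66.95.106
  7.66.95.112/28 (7.66.95.112 - 7.66.95.127) does not contain 7.66.95.106
  7.66.95.0/26 (7.66.95.0 - 7.66.95.63) does not contain 7.66.95.106
  7.66.94.0/24 (7.66.94.0 - 7.66.94.255) does not contain 7.66.95.106
  7.66.87.0/24 (7.66.87.0 - 7.66.87.255) does not contain 7.66.95.106
  7.66.216.0/21 (7.66.216.0 - 7.66.223.255) does not contain 7.66.95.106
Longest matching prefix is /20 -> next hop Router N.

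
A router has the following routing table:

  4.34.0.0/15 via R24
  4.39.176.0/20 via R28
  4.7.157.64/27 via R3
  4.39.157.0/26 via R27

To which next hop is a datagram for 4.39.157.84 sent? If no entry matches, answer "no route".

no route

No entry's prefix contains 4.39.157.84; there is no default route.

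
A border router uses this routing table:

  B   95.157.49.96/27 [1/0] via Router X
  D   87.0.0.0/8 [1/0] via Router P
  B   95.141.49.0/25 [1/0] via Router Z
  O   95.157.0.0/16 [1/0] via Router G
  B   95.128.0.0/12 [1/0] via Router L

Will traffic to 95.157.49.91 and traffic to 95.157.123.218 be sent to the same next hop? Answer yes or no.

yes

95.157.49.91: longest match 95.157.0.0/16 -> Router G
95.157.123.218: longest match 95.157.0.0/16 -> Router G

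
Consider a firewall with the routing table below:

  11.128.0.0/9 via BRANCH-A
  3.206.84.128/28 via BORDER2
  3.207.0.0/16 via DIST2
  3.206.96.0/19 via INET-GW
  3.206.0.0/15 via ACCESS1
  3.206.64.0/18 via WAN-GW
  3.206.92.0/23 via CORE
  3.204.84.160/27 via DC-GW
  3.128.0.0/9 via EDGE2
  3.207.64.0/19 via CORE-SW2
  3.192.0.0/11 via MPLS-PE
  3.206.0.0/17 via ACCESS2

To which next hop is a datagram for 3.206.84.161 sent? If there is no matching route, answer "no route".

Routes whose prefix contains 3.206.84.161:
  3.128.0.0/9 (3.128.0.0 - 3.255.255.255) -> EDGE2
  3.192.0.0/11 (3.192.0.0 - 3.223.255.255) -> MPLS-PE
  3.206.0.0/15 (3.206.0.0 - 3.207.255.255) -> ACCESS1
  3.206.0.0/17 (3.206.0.0 - 3.206.127.255) -> ACCESS2
  3.206.64.0/18 (3.206.64.0 - 3.206.127.255) -> WAN-GW
More-specific entries that do NOT match:
  3.206.84.128/28 (3.206.84.128 - 3.206.84.143) does not contain 3.206.84.161
  3.204.84.160/27 (3.204.84.160 - 3.204.84.191) does not contain 3.206.84.161
  3.206.92.0/23 (3.206.92.0 - 3.206.93.255) does not contain 3.206.84.161
  3.206.96.0/19 (3.206.96.0 - 3.206.127.255) does not contain 3.206.84.161
  3.207.64.0/19 (3.207.64.0 - 3.207.95.255) does not contain 3.206.84.161
Longest matching prefix is /18 -> next hop WAN-GW.

WAN-GW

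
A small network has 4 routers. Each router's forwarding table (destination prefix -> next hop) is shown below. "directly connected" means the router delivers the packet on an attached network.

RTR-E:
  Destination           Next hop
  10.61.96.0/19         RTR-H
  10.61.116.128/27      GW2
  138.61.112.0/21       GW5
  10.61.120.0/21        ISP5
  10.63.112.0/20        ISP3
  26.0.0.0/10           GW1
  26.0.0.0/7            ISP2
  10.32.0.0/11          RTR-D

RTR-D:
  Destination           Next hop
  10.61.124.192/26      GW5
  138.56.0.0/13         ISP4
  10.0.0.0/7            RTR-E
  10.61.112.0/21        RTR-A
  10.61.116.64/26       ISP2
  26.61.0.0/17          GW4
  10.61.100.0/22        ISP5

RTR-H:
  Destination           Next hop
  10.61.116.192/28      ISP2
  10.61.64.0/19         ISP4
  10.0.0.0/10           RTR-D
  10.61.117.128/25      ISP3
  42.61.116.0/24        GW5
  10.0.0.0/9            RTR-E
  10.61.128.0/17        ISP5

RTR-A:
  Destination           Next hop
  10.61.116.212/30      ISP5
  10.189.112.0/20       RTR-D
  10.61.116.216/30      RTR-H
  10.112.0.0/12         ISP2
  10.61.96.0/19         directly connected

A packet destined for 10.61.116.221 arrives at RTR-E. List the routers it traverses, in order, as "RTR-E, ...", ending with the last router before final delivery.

RTR-E, RTR-H, RTR-D, RTR-A

At RTR-E: longest match for 10.61.116.221 is 10.61.96.0/19 -> RTR-H
At RTR-H: longest match for 10.61.116.221 is 10.0.0.0/10 -> RTR-D
At RTR-D: longest match for 10.61.116.221 is 10.61.112.0/21 -> RTR-A
At RTR-A: longest match for 10.61.116.221 is 10.61.96.0/19 -> directly connected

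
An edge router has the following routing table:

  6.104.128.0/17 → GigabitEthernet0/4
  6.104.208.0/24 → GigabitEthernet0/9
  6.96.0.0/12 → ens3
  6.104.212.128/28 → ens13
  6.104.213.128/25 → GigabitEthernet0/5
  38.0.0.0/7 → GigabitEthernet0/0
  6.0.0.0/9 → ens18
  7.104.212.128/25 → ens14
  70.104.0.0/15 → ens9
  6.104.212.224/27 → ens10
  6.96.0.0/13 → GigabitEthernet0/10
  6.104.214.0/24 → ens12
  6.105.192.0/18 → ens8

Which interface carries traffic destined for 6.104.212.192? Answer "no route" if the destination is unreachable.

Routes whose prefix contains 6.104.212.192:
  6.0.0.0/9 (6.0.0.0 - 6.127.255.255) -> ens18
  6.96.0.0/12 (6.96.0.0 - 6.111.255.255) -> ens3
  6.104.128.0/17 (6.104.128.0 - 6.104.255.255) -> GigabitEthernet0/4
More-specific entries that do NOT match:
  6.104.212.128/28 (6.104.212.128 - 6.104.212.143) does not contain 6.104.212.192
  6.104.212.224/27 (6.104.212.224 - 6.104.212.255) does not contain 6.104.212.192
  6.104.213.128/25 (6.104.213.128 - 6.104.213.255) does not contain 6.104.212.192
  7.104.212.128/25 (7.104.212.128 - 7.104.212.255) does not contain 6.104.212.192
  6.104.208.0/24 (6.104.208.0 - 6.104.208.255) does not contain 6.104.212.192
  6.104.214.0/24 (6.104.214.0 - 6.104.214.255) does not contain 6.104.212.192
  6.105.192.0/18 (6.105.192.0 - 6.105.255.255) does not contain 6.104.212.192
Longest matching prefix is /17 -> interface GigabitEthernet0/4.

GigabitEthernet0/4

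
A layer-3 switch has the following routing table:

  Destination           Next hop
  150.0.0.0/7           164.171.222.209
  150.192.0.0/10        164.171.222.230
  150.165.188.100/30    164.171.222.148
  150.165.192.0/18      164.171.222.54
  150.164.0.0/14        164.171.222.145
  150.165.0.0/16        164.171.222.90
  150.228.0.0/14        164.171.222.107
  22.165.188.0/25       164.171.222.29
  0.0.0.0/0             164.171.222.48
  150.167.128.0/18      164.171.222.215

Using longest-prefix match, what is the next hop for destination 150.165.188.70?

Routes whose prefix contains 150.165.188.70:
  0.0.0.0/0 (default, matches everything) -> 164.171.222.48
  150.0.0.0/7 (150.0.0.0 - 151.255.255.255) -> 164.171.222.209
  150.164.0.0/14 (150.164.0.0 - 150.167.255.255) -> 164.171.222.145
  150.165.0.0/16 (150.165.0.0 - 150.165.255.255) -> 164.171.222.90
More-specific entries that do NOT match:
  150.165.188.100/30 (150.165.188.100 - 150.165.188.103) does not contain 150.165.188.70
  22.165.188.0/25 (22.165.188.0 - 22.165.188.127) does not contain 150.165.188.70
  150.165.192.0/18 (150.165.192.0 - 150.165.255.255) does not contain 150.165.188.70
  150.167.128.0/18 (150.167.128.0 - 150.167.191.255) does not contain 150.165.188.70
Longest matching prefix is /16 -> next hop 164.171.222.90.

164.171.222.90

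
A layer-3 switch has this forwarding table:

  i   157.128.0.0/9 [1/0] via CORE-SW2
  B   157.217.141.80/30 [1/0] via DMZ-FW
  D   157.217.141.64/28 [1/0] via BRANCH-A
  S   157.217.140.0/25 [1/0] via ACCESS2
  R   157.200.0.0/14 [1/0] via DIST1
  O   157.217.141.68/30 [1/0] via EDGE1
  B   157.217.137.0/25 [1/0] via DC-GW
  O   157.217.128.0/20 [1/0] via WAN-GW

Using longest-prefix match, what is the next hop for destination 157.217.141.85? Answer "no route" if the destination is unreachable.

Routes whose prefix contains 157.217.141.85:
  157.128.0.0/9 (157.128.0.0 - 157.255.255.255) -> CORE-SW2
  157.217.128.0/20 (157.217.128.0 - 157.217.143.255) -> WAN-GW
More-specific entries that do NOT match:
  157.217.141.80/30 (157.217.141.80 - 157.217.141.83) does not contain 157.217.141.85
  157.217.141.68/30 (157.217.141.68 - 157.217.141.71) does not contain 157.217.141.85
  157.217.141.64/28 (157.217.141.64 - 157.217.141.79) does not contain 157.217.141.85
  157.217.140.0/25 (157.217.140.0 - 157.217.140.127) does not contain 157.217.141.85
  157.217.137.0/25 (157.217.137.0 - 157.217.137.127) does not contain 157.217.141.85
Longest matching prefix is /20 -> next hop WAN-GW.

WAN-GW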